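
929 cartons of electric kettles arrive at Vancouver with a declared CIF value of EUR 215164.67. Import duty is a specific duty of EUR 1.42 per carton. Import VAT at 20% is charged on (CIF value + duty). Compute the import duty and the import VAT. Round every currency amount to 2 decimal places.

Import duty: EUR 1319.18; import VAT: EUR 43296.77

Import duty = 929 × 1.42 = 1319.18
VAT base = CIF + duty = 215164.67 + 1319.18 = 216483.85
Import VAT = 216483.85 × 20% = 43296.77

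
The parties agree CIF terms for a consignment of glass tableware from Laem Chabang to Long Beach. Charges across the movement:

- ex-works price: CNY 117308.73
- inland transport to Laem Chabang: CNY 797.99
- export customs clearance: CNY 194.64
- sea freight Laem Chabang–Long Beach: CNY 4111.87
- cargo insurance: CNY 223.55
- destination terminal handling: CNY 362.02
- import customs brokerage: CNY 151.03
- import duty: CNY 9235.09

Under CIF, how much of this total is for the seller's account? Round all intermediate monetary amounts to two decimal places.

CIF: the seller pays costs through ocean freight and marine insurance to the destination port.
Seller's account: goods 117308.73 + inland to port 797.99 + export clearance 194.64 + freight 4111.87 + insurance 223.55 = 122636.78
Buyer's account: destination terminal 362.02 + brokerage 151.03 + duty 9235.09 = 9748.14

Seller's account: CNY 122636.78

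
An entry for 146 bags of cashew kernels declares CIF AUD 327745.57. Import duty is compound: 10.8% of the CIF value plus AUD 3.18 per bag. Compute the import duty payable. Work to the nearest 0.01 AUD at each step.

Import duty: AUD 35860.80

Ad valorem component: 327745.57 × 10.8% = 35396.52
Specific component: 146 × 3.18 = 464.28
Import duty = 35396.52 + 464.28 = 35860.80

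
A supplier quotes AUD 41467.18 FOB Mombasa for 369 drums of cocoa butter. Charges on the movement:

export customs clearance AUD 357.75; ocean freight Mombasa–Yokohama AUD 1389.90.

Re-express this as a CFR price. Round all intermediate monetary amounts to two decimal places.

Not relevant to the conversion: export clearance — on the seller under both FOB and CFR; already in the FOB price and stays in the CFR price.
From FOB to CFR, the seller additionally bears: freight.
CFR price = 41467.18 + 1389.90 = 42857.08

CFR price: AUD 42857.08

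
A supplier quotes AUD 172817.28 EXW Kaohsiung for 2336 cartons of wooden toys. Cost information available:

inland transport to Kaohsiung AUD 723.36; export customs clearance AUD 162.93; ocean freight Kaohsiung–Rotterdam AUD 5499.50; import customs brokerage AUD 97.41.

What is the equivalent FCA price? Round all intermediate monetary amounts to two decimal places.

FCA price: AUD 173703.57

Not relevant to the conversion: freight, brokerage — on the buyer under both terms; not part of either seller's price.
From EXW to FCA, the seller additionally bears: inland to port, export clearance.
FCA price = 172817.28 + 723.36 + 162.93 = 173703.57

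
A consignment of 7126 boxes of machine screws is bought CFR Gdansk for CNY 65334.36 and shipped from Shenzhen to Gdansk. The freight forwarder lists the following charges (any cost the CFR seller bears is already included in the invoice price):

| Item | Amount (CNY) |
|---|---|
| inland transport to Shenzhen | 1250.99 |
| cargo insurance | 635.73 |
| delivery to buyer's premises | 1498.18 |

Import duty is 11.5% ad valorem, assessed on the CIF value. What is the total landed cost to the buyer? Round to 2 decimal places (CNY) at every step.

CFR: the seller pays costs through ocean freight to the destination port, but not insurance.
Already in the invoice (seller's account under CFR): inland to port — exclude.
CIF value = CFR price + insurance = 65334.36 + 635.73 = 65970.09
Import duty = 65970.09 × 11.5% = 7586.56
Buyer bears: insurance 635.73 + delivery 1498.18 + duty 7586.56 = 9720.47
Landed cost = invoice 65334.36 + 9720.47 = 75054.83

Total landed cost: CNY 75054.83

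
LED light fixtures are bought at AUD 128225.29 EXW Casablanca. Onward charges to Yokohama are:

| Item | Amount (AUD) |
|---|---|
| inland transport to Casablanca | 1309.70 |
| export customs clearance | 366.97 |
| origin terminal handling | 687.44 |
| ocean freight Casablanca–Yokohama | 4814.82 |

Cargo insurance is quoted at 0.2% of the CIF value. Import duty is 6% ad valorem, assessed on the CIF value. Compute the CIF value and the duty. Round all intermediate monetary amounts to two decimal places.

CIF value: AUD 135675.57; import duty: AUD 8140.53

Let C be the CIF value. C = EXW price + pre-shipment costs + freight + 0.2% × C
C − 0.2% × C = 128225.29 + 1309.70 + 366.97 + 687.44 + 4814.82
0.998 × C = 135404.22
C = 135404.22 / 0.998 = 135675.57
Insurance premium = 0.2% × 135675.57 = 271.35
Import duty = 135675.57 × 6% = 8140.53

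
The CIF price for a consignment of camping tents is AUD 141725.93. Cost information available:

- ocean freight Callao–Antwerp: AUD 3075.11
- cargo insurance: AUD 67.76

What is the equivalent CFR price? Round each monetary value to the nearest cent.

Not relevant to the conversion: freight — on the seller under both CIF and CFR; already in the CIF price and stays in the CFR price.
From CIF to CFR, the seller no longer bears: insurance.
CFR price = 141725.93 − 67.76 = 141658.17

CFR price: AUD 141658.17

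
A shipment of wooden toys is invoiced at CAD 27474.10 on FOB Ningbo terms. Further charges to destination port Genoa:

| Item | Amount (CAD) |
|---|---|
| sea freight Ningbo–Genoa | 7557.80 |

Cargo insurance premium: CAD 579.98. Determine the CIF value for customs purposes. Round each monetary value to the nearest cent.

CIF value: CAD 35611.88

CIF = FOB price + freight + insurance
CIF = 27474.10 + 7557.80 + 579.98 = 35611.88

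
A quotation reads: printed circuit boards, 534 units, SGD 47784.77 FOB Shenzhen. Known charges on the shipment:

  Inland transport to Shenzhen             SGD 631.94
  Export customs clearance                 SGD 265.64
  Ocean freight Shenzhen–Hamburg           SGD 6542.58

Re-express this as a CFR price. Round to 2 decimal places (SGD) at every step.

Not relevant to the conversion: inland to port, export clearance — on the seller under both FOB and CFR; already in the FOB price and stays in the CFR price.
From FOB to CFR, the seller additionally bears: freight.
CFR price = 47784.77 + 6542.58 = 54327.35

CFR price: SGD 54327.35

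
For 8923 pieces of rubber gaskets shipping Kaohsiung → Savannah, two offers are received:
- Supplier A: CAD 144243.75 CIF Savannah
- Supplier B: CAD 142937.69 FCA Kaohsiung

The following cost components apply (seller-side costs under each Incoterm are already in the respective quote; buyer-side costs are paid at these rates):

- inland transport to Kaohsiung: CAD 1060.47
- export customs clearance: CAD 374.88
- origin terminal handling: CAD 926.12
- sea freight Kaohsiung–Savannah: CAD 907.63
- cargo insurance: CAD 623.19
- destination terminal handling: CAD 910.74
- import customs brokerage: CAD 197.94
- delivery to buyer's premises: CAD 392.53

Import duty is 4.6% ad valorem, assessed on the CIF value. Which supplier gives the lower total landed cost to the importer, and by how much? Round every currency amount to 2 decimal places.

Supplier A is cheaper by CAD 1203.82

Supplier A (CIF):
The CIF price already equals the CIF value: 144243.75
Import duty = 144243.75 × 4.6% = 6635.21
Buyer bears (A): 910.74 + 197.94 + 392.53 = 1501.21
Landed cost (A) = invoice 144243.75 + 1501.21 + duty 6635.21 = 152380.17
Supplier B (FCA):
CIF value = FCA price + origin terminal + freight + insurance = 142937.69 + 926.12 + 907.63 + 623.19 = 145394.63
Import duty = 145394.63 × 4.6% = 6688.15
Buyer bears (B): 926.12 + 907.63 + 623.19 + 910.74 + 197.94 + 392.53 = 3958.15
Landed cost (B) = invoice 142937.69 + 3958.15 + duty 6688.15 = 153583.99
Difference = |152380.17 − 153583.99| = 1203.82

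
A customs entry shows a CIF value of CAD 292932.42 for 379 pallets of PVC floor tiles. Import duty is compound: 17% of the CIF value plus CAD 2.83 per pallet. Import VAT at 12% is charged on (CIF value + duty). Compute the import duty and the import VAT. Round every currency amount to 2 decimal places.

Import duty: CAD 50871.08; import VAT: CAD 41256.42

Ad valorem component: 292932.42 × 17% = 49798.51
Specific component: 379 × 2.83 = 1072.57
Import duty = 49798.51 + 1072.57 = 50871.08
VAT base = CIF + duty = 292932.42 + 50871.08 = 343803.50
Import VAT = 343803.50 × 12% = 41256.42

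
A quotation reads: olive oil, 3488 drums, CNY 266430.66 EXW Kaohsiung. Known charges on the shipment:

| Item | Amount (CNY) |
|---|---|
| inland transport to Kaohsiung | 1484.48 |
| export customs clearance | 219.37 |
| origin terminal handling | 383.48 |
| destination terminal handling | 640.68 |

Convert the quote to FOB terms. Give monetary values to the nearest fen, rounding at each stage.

Not relevant to the conversion: destination terminal — on the buyer under both terms; not part of either seller's price.
From EXW to FOB, the seller additionally bears: inland to port, export clearance, origin terminal.
FOB price = 266430.66 + 1484.48 + 219.37 + 383.48 = 268517.99

FOB price: CNY 268517.99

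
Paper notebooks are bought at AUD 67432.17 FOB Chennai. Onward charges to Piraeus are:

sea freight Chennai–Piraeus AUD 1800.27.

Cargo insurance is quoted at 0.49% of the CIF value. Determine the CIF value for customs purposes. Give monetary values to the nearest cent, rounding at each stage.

Let C be the CIF value. C = FOB price + freight + 0.49% × C
C − 0.49% × C = 67432.17 + 1800.27
0.9951 × C = 69232.44
C = 69232.44 / 0.9951 = 69573.35
Insurance premium = 0.49% × 69573.35 = 340.91

CIF value: AUD 69573.35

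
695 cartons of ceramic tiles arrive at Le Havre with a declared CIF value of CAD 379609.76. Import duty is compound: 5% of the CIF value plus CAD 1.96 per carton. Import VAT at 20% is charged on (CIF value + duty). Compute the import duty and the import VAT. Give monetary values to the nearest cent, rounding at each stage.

Import duty: CAD 20342.69; import VAT: CAD 79990.49

Ad valorem component: 379609.76 × 5% = 18980.49
Specific component: 695 × 1.96 = 1362.20
Import duty = 18980.49 + 1362.20 = 20342.69
VAT base = CIF + duty = 379609.76 + 20342.69 = 399952.45
Import VAT = 399952.45 × 20% = 79990.49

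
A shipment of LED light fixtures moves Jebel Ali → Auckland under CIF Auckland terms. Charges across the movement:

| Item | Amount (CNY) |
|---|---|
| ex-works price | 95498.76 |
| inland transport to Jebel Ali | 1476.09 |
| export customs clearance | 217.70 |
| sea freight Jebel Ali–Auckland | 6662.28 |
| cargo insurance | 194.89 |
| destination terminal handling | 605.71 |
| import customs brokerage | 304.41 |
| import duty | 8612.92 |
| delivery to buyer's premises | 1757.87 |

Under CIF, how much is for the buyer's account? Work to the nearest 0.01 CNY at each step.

CIF: the seller pays costs through ocean freight and marine insurance to the destination port.
Seller's account: goods 95498.76 + inland to port 1476.09 + export clearance 217.70 + freight 6662.28 + insurance 194.89 = 104049.72
Buyer's account: destination terminal 605.71 + brokerage 304.41 + duty 8612.92 + delivery 1757.87 = 11280.91

Buyer's account: CNY 11280.91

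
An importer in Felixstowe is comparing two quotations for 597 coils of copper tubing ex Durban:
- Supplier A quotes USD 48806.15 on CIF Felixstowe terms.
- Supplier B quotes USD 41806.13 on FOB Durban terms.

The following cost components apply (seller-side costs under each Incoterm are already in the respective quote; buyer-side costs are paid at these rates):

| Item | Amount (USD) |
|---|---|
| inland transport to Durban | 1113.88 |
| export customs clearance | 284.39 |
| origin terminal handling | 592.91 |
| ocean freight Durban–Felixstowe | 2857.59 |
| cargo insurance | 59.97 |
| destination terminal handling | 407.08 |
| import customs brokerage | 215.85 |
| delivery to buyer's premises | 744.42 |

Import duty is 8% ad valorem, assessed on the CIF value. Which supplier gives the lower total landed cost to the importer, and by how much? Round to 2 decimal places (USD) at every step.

Supplier B is cheaper by USD 4409.05

Supplier A (CIF):
The CIF price already equals the CIF value: 48806.15
Import duty = 48806.15 × 8% = 3904.49
Buyer bears (A): 407.08 + 215.85 + 744.42 = 1367.35
Landed cost (A) = invoice 48806.15 + 1367.35 + duty 3904.49 = 54077.99
Supplier B (FOB):
CIF value = FOB price + freight + insurance = 41806.13 + 2857.59 + 59.97 = 44723.69
Import duty = 44723.69 × 8% = 3577.90
Buyer bears (B): 2857.59 + 59.97 + 407.08 + 215.85 + 744.42 = 4284.91
Landed cost (B) = invoice 41806.13 + 4284.91 + duty 3577.90 = 49668.94
Difference = |54077.99 − 49668.94| = 4409.05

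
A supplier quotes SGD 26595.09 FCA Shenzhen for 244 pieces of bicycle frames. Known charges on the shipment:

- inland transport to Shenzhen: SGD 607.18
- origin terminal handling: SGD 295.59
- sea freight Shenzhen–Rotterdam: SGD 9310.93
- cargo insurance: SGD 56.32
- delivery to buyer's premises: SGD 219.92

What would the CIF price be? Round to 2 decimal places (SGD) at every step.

Not relevant to the conversion: inland to port — on the seller under both FCA and CIF; already in the FCA price and stays in the CIF price. delivery — on the buyer under both terms; not part of either seller's price.
From FCA to CIF, the seller additionally bears: origin terminal, freight, insurance.
CIF price = 26595.09 + 295.59 + 9310.93 + 56.32 = 36257.93

CIF price: SGD 36257.93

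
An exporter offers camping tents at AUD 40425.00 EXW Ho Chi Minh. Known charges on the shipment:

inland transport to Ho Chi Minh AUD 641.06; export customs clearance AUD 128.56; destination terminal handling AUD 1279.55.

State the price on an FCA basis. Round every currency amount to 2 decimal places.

FCA price: AUD 41194.62

Not relevant to the conversion: destination terminal — on the buyer under both terms; not part of either seller's price.
From EXW to FCA, the seller additionally bears: inland to port, export clearance.
FCA price = 40425.00 + 641.06 + 128.56 = 41194.62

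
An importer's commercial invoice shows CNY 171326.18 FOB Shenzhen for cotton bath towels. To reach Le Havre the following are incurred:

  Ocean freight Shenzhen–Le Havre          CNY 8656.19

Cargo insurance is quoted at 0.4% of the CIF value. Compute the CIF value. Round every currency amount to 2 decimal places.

Let C be the CIF value. C = FOB price + freight + 0.4% × C
C − 0.4% × C = 171326.18 + 8656.19
0.996 × C = 179982.37
C = 179982.37 / 0.996 = 180705.19
Insurance premium = 0.4% × 180705.19 = 722.82

CIF value: CNY 180705.19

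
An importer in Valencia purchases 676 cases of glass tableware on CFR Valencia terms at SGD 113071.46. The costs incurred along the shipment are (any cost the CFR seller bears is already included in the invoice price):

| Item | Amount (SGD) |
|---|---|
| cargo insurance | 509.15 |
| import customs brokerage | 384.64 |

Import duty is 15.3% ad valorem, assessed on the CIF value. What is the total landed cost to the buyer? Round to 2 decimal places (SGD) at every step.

CFR: the seller pays costs through ocean freight to the destination port, but not insurance.
CIF value = CFR price + insurance = 113071.46 + 509.15 = 113580.61
Import duty = 113580.61 × 15.3% = 17377.83
Buyer bears: insurance 509.15 + brokerage 384.64 + duty 17377.83 = 18271.62
Landed cost = invoice 113071.46 + 18271.62 = 131343.08

Total landed cost: SGD 131343.08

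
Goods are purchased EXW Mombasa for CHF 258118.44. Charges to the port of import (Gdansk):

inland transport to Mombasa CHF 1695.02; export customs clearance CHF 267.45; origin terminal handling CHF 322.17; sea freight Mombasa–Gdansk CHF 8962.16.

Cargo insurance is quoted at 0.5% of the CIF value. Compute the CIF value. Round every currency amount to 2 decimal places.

Let C be the CIF value. C = EXW price + pre-shipment costs + freight + 0.5% × C
C − 0.5% × C = 258118.44 + 1695.02 + 267.45 + 322.17 + 8962.16
0.995 × C = 269365.24
C = 269365.24 / 0.995 = 270718.83
Insurance premium = 0.5% × 270718.83 = 1353.59

CIF value: CHF 270718.83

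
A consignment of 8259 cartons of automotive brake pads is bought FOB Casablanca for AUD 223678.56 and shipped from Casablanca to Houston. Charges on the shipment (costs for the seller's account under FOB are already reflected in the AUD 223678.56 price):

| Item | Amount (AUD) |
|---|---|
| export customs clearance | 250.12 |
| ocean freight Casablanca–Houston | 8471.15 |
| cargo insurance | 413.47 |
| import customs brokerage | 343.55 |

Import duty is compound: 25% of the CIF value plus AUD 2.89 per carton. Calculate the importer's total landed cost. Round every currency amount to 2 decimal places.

FOB: the seller bears costs until goods are on board at the origin port; the buyer bears freight, insurance and all costs thereafter.
Already in the invoice (seller's account under FOB): export clearance — exclude.
CIF value = FOB price + freight + insurance = 223678.56 + 8471.15 + 413.47 = 232563.18
Ad valorem component: 232563.18 × 25% = 58140.80
Specific component: 8259 × 2.89 = 23868.51
Import duty = 58140.80 + 23868.51 = 82009.31
Buyer bears: freight 8471.15 + insurance 413.47 + brokerage 343.55 + duty 82009.31 = 91237.48
Landed cost = invoice 223678.56 + 91237.48 = 314916.04

Total landed cost: AUD 314916.04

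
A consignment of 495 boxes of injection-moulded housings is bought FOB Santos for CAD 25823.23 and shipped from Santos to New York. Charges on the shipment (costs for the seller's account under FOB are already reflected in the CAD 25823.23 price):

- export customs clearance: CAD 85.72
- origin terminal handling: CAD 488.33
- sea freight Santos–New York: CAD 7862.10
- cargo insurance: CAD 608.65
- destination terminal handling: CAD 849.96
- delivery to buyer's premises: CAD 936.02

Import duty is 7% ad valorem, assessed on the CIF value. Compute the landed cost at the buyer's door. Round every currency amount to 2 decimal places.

FOB: the seller bears costs until goods are on board at the origin port; the buyer bears freight, insurance and all costs thereafter.
Already in the invoice (seller's account under FOB): export clearance, origin terminal — exclude.
CIF value = FOB price + freight + insurance = 25823.23 + 7862.10 + 608.65 = 34293.98
Import duty = 34293.98 × 7% = 2400.58
Buyer bears: freight 7862.10 + insurance 608.65 + destination terminal 849.96 + delivery 936.02 + duty 2400.58 = 12657.31
Landed cost = invoice 25823.23 + 12657.31 = 38480.54

Total landed cost: CAD 38480.54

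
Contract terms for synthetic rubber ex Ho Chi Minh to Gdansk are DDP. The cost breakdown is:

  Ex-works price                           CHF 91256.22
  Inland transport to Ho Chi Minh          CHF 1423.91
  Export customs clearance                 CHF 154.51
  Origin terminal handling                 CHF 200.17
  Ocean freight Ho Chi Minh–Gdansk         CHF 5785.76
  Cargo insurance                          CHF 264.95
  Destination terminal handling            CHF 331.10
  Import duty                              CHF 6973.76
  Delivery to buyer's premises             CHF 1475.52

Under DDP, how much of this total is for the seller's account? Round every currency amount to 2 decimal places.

Seller's account: CHF 107865.90

DDP: the seller bears all costs including import duty.
Seller's account: goods 91256.22 + inland to port 1423.91 + export clearance 154.51 + origin terminal 200.17 + freight 5785.76 + insurance 264.95 + destination terminal 331.10 + duty 6973.76 + delivery 1475.52 = 107865.90
Buyer's account: 0.00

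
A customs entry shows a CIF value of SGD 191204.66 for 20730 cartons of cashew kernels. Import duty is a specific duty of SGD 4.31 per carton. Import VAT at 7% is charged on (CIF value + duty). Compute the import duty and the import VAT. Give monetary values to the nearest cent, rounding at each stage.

Import duty = 20730 × 4.31 = 89346.30
VAT base = CIF + duty = 191204.66 + 89346.30 = 280550.96
Import VAT = 280550.96 × 7% = 19638.57

Import duty: SGD 89346.30; import VAT: SGD 19638.57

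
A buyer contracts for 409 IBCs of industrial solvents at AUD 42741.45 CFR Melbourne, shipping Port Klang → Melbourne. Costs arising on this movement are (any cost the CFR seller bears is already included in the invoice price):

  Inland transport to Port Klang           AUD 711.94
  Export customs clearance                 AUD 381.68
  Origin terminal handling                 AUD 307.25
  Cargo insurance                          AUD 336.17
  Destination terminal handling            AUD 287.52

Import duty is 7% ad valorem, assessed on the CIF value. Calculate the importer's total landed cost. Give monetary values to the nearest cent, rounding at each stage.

CFR: the seller pays costs through ocean freight to the destination port, but not insurance.
Already in the invoice (seller's account under CFR): inland to port, export clearance, origin terminal — exclude.
CIF value = CFR price + insurance = 42741.45 + 336.17 = 43077.62
Import duty = 43077.62 × 7% = 3015.43
Buyer bears: insurance 336.17 + destination terminal 287.52 + duty 3015.43 = 3639.12
Landed cost = invoice 42741.45 + 3639.12 = 46380.57

Total landed cost: AUD 46380.57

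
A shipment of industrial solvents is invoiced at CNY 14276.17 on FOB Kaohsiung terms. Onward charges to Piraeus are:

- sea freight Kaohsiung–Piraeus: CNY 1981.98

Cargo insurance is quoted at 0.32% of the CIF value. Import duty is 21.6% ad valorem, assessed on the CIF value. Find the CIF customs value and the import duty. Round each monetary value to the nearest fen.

CIF value: CNY 16310.34; import duty: CNY 3523.03

Let C be the CIF value. C = FOB price + freight + 0.32% × C
C − 0.32% × C = 14276.17 + 1981.98
0.9968 × C = 16258.15
C = 16258.15 / 0.9968 = 16310.34
Insurance premium = 0.32% × 16310.34 = 52.19
Import duty = 16310.34 × 21.6% = 3523.03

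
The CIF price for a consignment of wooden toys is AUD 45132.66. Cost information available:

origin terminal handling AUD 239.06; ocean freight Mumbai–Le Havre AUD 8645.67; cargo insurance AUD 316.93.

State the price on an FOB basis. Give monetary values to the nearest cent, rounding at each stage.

Not relevant to the conversion: origin terminal — on the seller under both CIF and FOB; already in the CIF price and stays in the FOB price.
From CIF to FOB, the seller no longer bears: freight, insurance.
FOB price = 45132.66 − 8645.67 − 316.93 = 36170.06

FOB price: AUD 36170.06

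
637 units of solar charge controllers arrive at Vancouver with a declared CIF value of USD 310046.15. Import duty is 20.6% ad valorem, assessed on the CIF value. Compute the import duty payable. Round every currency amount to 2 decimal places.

Import duty: USD 63869.51

Import duty = 310046.15 × 20.6% = 63869.51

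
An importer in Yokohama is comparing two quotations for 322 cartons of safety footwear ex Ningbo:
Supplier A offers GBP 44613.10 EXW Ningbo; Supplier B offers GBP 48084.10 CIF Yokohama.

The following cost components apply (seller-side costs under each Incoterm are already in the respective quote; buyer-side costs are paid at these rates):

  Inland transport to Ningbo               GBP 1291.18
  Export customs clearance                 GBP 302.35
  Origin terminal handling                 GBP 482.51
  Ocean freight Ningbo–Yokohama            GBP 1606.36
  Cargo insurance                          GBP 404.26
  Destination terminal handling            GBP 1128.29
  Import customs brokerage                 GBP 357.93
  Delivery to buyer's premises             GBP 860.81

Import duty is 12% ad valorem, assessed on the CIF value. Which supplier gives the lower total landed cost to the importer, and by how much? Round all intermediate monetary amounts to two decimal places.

Supplier A (EXW):
CIF value = EXW price + inland to port + export clearance + origin terminal + freight + insurance = 44613.10 + 1291.18 + 302.35 + 482.51 + 1606.36 + 404.26 = 48699.76
Import duty = 48699.76 × 12% = 5843.97
Buyer bears (A): 1291.18 + 302.35 + 482.51 + 1606.36 + 404.26 + 1128.29 + 357.93 + 860.81 = 6433.69
Landed cost (A) = invoice 44613.10 + 6433.69 + duty 5843.97 = 56890.76
Supplier B (CIF):
The CIF price already equals the CIF value: 48084.10
Import duty = 48084.10 × 12% = 5770.09
Buyer bears (B): 1128.29 + 357.93 + 860.81 = 2347.03
Landed cost (B) = invoice 48084.10 + 2347.03 + duty 5770.09 = 56201.22
Difference = |56890.76 − 56201.22| = 689.54

Supplier B is cheaper by GBP 689.54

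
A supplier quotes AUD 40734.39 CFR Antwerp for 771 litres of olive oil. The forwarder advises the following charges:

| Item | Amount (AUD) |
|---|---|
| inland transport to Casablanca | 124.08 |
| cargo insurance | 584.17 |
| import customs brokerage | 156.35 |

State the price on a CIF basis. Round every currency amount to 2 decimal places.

Not relevant to the conversion: inland to port — on the seller under both CFR and CIF; already in the CFR price and stays in the CIF price. brokerage — on the buyer under both terms; not part of either seller's price.
From CFR to CIF, the seller additionally bears: insurance.
CIF price = 40734.39 + 584.17 = 41318.56

CIF price: AUD 41318.56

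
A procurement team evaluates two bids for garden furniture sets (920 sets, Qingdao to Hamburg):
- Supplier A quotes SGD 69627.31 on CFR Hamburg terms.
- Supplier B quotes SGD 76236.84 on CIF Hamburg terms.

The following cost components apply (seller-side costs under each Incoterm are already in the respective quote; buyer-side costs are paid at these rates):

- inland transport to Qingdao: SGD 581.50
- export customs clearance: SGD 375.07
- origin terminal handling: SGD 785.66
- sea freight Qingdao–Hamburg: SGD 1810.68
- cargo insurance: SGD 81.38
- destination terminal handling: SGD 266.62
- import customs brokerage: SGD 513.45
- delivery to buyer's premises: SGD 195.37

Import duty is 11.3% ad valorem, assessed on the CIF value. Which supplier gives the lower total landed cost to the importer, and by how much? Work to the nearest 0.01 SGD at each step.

Supplier A (CFR):
CIF value = CFR price + insurance = 69627.31 + 81.38 = 69708.69
Import duty = 69708.69 × 11.3% = 7877.08
Buyer bears (A): 81.38 + 266.62 + 513.45 + 195.37 = 1056.82
Landed cost (A) = invoice 69627.31 + 1056.82 + duty 7877.08 = 78561.21
Supplier B (CIF):
The CIF price already equals the CIF value: 76236.84
Import duty = 76236.84 × 11.3% = 8614.76
Buyer bears (B): 266.62 + 513.45 + 195.37 = 975.44
Landed cost (B) = invoice 76236.84 + 975.44 + duty 8614.76 = 85827.04
Difference = |78561.21 − 85827.04| = 7265.83

Supplier A is cheaper by SGD 7265.83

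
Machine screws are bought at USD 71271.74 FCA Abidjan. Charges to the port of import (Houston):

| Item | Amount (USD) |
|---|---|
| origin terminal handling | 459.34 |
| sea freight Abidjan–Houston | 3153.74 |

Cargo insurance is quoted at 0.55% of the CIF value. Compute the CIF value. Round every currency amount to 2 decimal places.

CIF value: USD 75298.96

Let C be the CIF value. C = FCA price + pre-shipment costs + freight + 0.55% × C
C − 0.55% × C = 71271.74 + 459.34 + 3153.74
0.9945 × C = 74884.82
C = 74884.82 / 0.9945 = 75298.96
Insurance premium = 0.55% × 75298.96 = 414.14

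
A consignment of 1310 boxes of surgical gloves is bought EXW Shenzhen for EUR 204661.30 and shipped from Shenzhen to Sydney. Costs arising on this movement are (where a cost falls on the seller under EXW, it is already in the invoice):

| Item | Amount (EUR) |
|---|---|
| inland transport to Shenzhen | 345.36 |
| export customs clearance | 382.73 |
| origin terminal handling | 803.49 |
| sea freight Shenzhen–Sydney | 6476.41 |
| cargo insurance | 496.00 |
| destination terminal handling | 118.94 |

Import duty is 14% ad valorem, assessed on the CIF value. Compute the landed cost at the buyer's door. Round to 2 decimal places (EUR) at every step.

EXW: the seller makes goods available at their premises; the buyer bears all onward costs.
CIF value = EXW price + inland to port + export clearance + origin terminal + freight + insurance = 204661.30 + 345.36 + 382.73 + 803.49 + 6476.41 + 496.00 = 213165.29
Import duty = 213165.29 × 14% = 29843.14
Buyer bears: inland to port 345.36 + export clearance 382.73 + origin terminal 803.49 + freight 6476.41 + insurance 496.00 + destination terminal 118.94 + duty 29843.14 = 38466.07
Landed cost = invoice 204661.30 + 38466.07 = 243127.37

Total landed cost: EUR 243127.37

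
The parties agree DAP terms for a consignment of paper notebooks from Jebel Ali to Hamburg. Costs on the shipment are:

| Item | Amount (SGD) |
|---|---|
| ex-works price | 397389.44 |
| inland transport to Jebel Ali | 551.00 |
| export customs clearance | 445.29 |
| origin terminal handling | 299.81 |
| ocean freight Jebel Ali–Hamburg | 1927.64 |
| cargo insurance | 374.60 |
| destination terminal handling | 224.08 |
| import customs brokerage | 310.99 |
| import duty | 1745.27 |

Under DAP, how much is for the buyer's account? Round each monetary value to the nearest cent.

Buyer's account: SGD 2056.26

DAP: the seller bears all costs to the named destination except import duty and clearance.
Seller's account: goods 397389.44 + inland to port 551.00 + export clearance 445.29 + origin terminal 299.81 + freight 1927.64 + insurance 374.60 + destination terminal 224.08 = 401211.86
Buyer's account: brokerage 310.99 + duty 1745.27 = 2056.26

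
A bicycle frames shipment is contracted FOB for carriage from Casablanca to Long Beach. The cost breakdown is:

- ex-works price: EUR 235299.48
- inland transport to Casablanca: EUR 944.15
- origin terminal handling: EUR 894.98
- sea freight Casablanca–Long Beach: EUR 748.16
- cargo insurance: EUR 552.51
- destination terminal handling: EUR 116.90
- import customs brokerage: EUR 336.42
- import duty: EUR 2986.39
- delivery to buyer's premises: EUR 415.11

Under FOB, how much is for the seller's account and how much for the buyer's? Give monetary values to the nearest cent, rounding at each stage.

Seller: EUR 237138.61; buyer: EUR 5155.49

FOB: the seller bears costs until goods are on board at the origin port; the buyer bears freight, insurance and all costs thereafter.
Seller's account: goods 235299.48 + inland to port 944.15 + origin terminal 894.98 = 237138.61
Buyer's account: freight 748.16 + insurance 552.51 + destination terminal 116.90 + brokerage 336.42 + duty 2986.39 + delivery 415.11 = 5155.49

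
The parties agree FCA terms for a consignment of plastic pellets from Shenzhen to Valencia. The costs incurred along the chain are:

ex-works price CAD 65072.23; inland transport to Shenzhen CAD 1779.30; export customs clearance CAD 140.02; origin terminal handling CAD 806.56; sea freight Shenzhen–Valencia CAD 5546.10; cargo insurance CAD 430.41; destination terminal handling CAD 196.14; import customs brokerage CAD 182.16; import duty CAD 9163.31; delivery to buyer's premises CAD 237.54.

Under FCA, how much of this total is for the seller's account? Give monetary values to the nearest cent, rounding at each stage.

FCA: the seller delivers export-cleared goods to the carrier; the buyer bears costs from that point.
Seller's account: goods 65072.23 + inland to port 1779.30 + export clearance 140.02 = 66991.55
Buyer's account: origin terminal 806.56 + freight 5546.10 + insurance 430.41 + destination terminal 196.14 + brokerage 182.16 + duty 9163.31 + delivery 237.54 = 16562.22

Seller's account: CAD 66991.55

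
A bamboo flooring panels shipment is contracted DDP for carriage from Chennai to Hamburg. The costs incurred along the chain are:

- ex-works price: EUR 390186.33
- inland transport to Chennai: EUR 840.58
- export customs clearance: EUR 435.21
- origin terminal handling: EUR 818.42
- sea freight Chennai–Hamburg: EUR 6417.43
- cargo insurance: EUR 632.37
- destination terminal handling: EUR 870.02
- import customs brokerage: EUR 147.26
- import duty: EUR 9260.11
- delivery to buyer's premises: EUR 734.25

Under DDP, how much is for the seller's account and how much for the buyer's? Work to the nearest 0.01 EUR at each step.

DDP: the seller bears all costs including import duty.
Seller's account: goods 390186.33 + inland to port 840.58 + export clearance 435.21 + origin terminal 818.42 + freight 6417.43 + insurance 632.37 + destination terminal 870.02 + brokerage 147.26 + duty 9260.11 + delivery 734.25 = 410341.98
Buyer's account: 0.00

Seller: EUR 410341.98; buyer: EUR 0.00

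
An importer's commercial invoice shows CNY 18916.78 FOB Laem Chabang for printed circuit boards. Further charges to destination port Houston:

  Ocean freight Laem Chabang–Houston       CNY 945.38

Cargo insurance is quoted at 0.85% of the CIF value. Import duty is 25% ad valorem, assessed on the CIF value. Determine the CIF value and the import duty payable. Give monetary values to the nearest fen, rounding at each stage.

Let C be the CIF value. C = FOB price + freight + 0.85% × C
C − 0.85% × C = 18916.78 + 945.38
0.9915 × C = 19862.16
C = 19862.16 / 0.9915 = 20032.44
Insurance premium = 0.85% × 20032.44 = 170.28
Import duty = 20032.44 × 25% = 5008.11

CIF value: CNY 20032.44; import duty: CNY 5008.11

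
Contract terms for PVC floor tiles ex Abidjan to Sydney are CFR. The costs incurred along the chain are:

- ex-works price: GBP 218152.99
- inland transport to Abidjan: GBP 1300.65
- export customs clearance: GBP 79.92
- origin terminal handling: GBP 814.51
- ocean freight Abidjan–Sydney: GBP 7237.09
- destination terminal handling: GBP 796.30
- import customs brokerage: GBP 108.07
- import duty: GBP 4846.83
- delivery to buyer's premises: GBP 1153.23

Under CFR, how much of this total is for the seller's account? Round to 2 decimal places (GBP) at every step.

CFR: the seller pays costs through ocean freight to the destination port, but not insurance.
Seller's account: goods 218152.99 + inland to port 1300.65 + export clearance 79.92 + origin terminal 814.51 + freight 7237.09 = 227585.16
Buyer's account: destination terminal 796.30 + brokerage 108.07 + duty 4846.83 + delivery 1153.23 = 6904.43

Seller's account: GBP 227585.16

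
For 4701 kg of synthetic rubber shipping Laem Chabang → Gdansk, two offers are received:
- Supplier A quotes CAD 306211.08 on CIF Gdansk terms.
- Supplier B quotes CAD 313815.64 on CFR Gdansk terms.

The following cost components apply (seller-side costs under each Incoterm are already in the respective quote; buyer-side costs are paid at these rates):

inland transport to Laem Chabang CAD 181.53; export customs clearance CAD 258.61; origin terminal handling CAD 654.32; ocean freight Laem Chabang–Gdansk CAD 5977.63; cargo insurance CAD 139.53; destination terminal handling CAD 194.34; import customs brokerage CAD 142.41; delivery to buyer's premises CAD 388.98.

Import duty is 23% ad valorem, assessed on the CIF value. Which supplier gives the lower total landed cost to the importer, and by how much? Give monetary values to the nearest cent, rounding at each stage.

Supplier A (CIF):
The CIF price already equals the CIF value: 306211.08
Import duty = 306211.08 × 23% = 70428.55
Buyer bears (A): 194.34 + 142.41 + 388.98 = 725.73
Landed cost (A) = invoice 306211.08 + 725.73 + duty 70428.55 = 377365.36
Supplier B (CFR):
CIF value = CFR price + insurance = 313815.64 + 139.53 = 313955.17
Import duty = 313955.17 × 23% = 72209.69
Buyer bears (B): 139.53 + 194.34 + 142.41 + 388.98 = 865.26
Landed cost (B) = invoice 313815.64 + 865.26 + duty 72209.69 = 386890.59
Difference = |377365.36 − 386890.59| = 9525.23

Supplier A is cheaper by CAD 9525.23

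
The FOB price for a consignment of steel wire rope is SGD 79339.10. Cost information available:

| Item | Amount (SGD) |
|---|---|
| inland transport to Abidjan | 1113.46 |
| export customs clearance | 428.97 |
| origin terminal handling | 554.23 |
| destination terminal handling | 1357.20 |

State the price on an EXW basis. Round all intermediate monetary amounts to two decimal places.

EXW price: SGD 77242.44

Not relevant to the conversion: destination terminal — on the buyer under both terms; not part of either seller's price.
From FOB to EXW, the seller no longer bears: inland to port, export clearance, origin terminal.
EXW price = 79339.10 − 1113.46 − 428.97 − 554.23 = 77242.44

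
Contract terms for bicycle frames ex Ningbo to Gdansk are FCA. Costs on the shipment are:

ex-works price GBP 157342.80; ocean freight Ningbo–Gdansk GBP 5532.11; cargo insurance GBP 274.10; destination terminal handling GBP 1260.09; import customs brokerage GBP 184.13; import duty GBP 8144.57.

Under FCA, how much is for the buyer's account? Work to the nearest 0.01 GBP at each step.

FCA: the seller delivers export-cleared goods to the carrier; the buyer bears costs from that point.
Seller's account: goods 157342.80 = 157342.80
Buyer's account: freight 5532.11 + insurance 274.10 + destination terminal 1260.09 + brokerage 184.13 + duty 8144.57 = 15395.00

Buyer's account: GBP 15395.00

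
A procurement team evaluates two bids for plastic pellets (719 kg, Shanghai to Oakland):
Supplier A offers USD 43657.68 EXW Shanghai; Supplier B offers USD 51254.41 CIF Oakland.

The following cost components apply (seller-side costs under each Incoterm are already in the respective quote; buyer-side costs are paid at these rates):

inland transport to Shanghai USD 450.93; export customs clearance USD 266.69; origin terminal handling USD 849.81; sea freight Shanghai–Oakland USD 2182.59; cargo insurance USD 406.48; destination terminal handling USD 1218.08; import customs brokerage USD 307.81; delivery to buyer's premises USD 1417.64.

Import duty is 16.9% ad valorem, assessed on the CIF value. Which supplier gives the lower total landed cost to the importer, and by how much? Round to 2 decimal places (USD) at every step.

Supplier A is cheaper by USD 4021.63

Supplier A (EXW):
CIF value = EXW price + inland to port + export clearance + origin terminal + freight + insurance = 43657.68 + 450.93 + 266.69 + 849.81 + 2182.59 + 406.48 = 47814.18
Import duty = 47814.18 × 16.9% = 8080.60
Buyer bears (A): 450.93 + 266.69 + 849.81 + 2182.59 + 406.48 + 1218.08 + 307.81 + 1417.64 = 7100.03
Landed cost (A) = invoice 43657.68 + 7100.03 + duty 8080.60 = 58838.31
Supplier B (CIF):
The CIF price already equals the CIF value: 51254.41
Import duty = 51254.41 × 16.9% = 8662.00
Buyer bears (B): 1218.08 + 307.81 + 1417.64 = 2943.53
Landed cost (B) = invoice 51254.41 + 2943.53 + duty 8662.00 = 62859.94
Difference = |58838.31 − 62859.94| = 4021.63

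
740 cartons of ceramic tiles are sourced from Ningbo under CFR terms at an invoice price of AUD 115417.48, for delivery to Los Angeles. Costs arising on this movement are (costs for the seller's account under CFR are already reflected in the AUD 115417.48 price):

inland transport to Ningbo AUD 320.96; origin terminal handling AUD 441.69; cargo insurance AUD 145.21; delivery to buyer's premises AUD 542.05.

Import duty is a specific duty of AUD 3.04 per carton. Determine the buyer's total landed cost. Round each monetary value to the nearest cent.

Total landed cost: AUD 118354.34

CFR: the seller pays costs through ocean freight to the destination port, but not insurance.
Already in the invoice (seller's account under CFR): inland to port, origin terminal — exclude.
CIF value = CFR price + insurance = 115417.48 + 145.21 = 115562.69
Import duty = 740 × 3.04 = 2249.60
Buyer bears: insurance 145.21 + delivery 542.05 + duty 2249.60 = 2936.86
Landed cost = invoice 115417.48 + 2936.86 = 118354.34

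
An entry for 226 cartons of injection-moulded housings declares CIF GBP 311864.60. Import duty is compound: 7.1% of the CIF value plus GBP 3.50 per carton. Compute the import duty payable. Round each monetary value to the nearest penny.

Ad valorem component: 311864.60 × 7.1% = 22142.39
Specific component: 226 × 3.50 = 791.00
Import duty = 22142.39 + 791.00 = 22933.39

Import duty: GBP 22933.39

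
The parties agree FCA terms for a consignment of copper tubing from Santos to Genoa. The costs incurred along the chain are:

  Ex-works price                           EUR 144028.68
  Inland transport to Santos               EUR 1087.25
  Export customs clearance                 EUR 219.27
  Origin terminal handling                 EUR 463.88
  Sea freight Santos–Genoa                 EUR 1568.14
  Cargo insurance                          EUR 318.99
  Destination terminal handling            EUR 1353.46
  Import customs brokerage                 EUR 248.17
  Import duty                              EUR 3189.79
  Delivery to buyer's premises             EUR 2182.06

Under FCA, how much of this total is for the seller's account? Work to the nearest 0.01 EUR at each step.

FCA: the seller delivers export-cleared goods to the carrier; the buyer bears costs from that point.
Seller's account: goods 144028.68 + inland to port 1087.25 + export clearance 219.27 = 145335.20
Buyer's account: origin terminal 463.88 + freight 1568.14 + insurance 318.99 + destination terminal 1353.46 + brokerage 248.17 + duty 3189.79 + delivery 2182.06 = 9324.49

Seller's account: EUR 145335.20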